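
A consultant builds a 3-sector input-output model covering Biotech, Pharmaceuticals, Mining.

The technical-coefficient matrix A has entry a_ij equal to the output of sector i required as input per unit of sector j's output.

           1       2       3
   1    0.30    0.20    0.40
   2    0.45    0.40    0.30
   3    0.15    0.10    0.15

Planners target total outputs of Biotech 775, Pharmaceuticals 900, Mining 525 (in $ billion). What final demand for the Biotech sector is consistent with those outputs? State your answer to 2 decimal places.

d_1 = 152.50

I − A =
  [   0.70    -0.20    -0.40]
  [  -0.45     0.60    -0.30]
  [  -0.15    -0.10     0.85]
d = (I − A) x:
  d_1 = (+0.70)·775 + (-0.20)·900 + (-0.40)·525 = 152.50
  d_2 = (-0.45)·775 + (+0.60)·900 + (-0.30)·525 = 33.75
  d_3 = (-0.15)·775 + (-0.10)·900 + (+0.85)·525 = 240.00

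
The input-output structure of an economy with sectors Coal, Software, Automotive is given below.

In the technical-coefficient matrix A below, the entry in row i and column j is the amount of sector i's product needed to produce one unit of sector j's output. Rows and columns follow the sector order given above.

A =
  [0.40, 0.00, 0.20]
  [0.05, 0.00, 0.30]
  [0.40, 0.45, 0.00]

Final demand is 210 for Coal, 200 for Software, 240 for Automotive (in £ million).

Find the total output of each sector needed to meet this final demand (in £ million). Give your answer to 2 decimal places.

x_C = 569.97, x_S = 426.47, x_A = 659.90

I − A =
  [   0.60     0.00    -0.20]
  [  -0.05     1.00    -0.30]
  [  -0.40    -0.45     1.00]
Cofactors of I−A, C_ij = (−1)^(i+j)·(minor ij) (rows/columns in the sector order above):
  C_11 = (1.00)(1.00) − (-0.30)(-0.45) = 0.8650
  C_12 = −[(-0.05)(1.00) − (-0.30)(-0.40)] = 0.1700
  C_13 = (-0.05)(-0.45) − (1.00)(-0.40) = 0.4225
  C_21 = −[(0.00)(1.00) − (-0.20)(-0.45)] = 0.0900
  C_22 = (0.60)(1.00) − (-0.20)(-0.40) = 0.5200
  C_23 = −[(0.60)(-0.45) − (0.00)(-0.40)] = 0.2700
  C_31 = (0.00)(-0.30) − (-0.20)(1.00) = 0.2000
  C_32 = −[(0.60)(-0.30) − (-0.20)(-0.05)] = 0.1900
  C_33 = (0.60)(1.00) − (0.00)(-0.05) = 0.6000
det(I−A) = Σ_j (I−A)_1j·C_1j = (0.60)(0.8650) + (0.00)(0.1700) + (-0.20)(0.4225) = 0.4345
adj(I−A) = Cᵀ =
  [ 0.8650   0.0900   0.2000]
  [ 0.1700   0.5200   0.1900]
  [ 0.4225   0.2700   0.6000]
(I − A)⁻¹ = adj(I−A) / det(I−A) ≈
  [   1.9908     0.2071     0.4603]
  [   0.3913     1.1968     0.4373]
  [   0.9724     0.6214     1.3809]
x = (I − A)⁻¹ d = adj(I−A)·d / det(I−A), with det(I−A) = 0.4345:
  x_C = (0.8650·210 + 0.0900·200 + 0.2000·240) / 0.4345 = 247.65 / 0.4345 ≈ 569.97
  x_S = (0.1700·210 + 0.5200·200 + 0.1900·240) / 0.4345 = 185.30 / 0.4345 ≈ 426.47
  x_A = (0.4225·210 + 0.2700·200 + 0.6000·240) / 0.4345 = 286.725 / 0.4345 ≈ 659.90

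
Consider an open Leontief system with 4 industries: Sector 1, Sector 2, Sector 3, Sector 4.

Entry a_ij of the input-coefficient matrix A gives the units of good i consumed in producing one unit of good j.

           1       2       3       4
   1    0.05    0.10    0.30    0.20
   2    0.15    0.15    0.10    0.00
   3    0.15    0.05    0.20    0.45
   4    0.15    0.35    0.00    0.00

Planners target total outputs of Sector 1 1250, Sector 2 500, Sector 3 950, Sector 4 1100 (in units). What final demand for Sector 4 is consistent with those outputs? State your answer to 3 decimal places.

d_4 = 737.500

I − A =
  [   0.95    -0.10    -0.30    -0.20]
  [  -0.15     0.85    -0.10     0.00]
  [  -0.15    -0.05     0.80    -0.45]
  [  -0.15    -0.35     0.00     1.00]
d = (I − A) x:
  d_1 = (+0.95)·1250 + (-0.10)·500 + (-0.30)·950 + (-0.20)·1100 = 632.500
  d_2 = (-0.15)·1250 + (+0.85)·500 + (-0.10)·950 + (+0.00)·1100 = 142.500
  d_3 = (-0.15)·1250 + (-0.05)·500 + (+0.80)·950 + (-0.45)·1100 = 52.500
  d_4 = (-0.15)·1250 + (-0.35)·500 + (+0.00)·950 + (+1.00)·1100 = 737.500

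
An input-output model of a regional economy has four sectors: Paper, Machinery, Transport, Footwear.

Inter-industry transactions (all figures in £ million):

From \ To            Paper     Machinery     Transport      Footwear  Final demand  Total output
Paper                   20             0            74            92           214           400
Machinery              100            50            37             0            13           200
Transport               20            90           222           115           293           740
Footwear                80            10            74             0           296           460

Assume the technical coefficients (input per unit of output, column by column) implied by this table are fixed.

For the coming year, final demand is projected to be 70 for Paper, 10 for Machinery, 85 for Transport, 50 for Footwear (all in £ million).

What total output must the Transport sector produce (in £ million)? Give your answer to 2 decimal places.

Technical coefficients a_ij = z_ij / X_j:
  a_PP = 20/400 = 0.05, a_MP = 100/400 = 0.25, a_TP = 20/400 = 0.05, a_FP = 80/400 = 0.20
  a_PM = 0/200 = 0.00, a_MM = 50/200 = 0.25, a_TM = 90/200 = 0.45, a_FM = 10/200 = 0.05
  a_PT = 74/740 = 0.10, a_MT = 37/740 = 0.05, a_TT = 222/740 = 0.30, a_FT = 74/740 = 0.10
  a_PF = 92/460 = 0.20, a_MF = 0/460 = 0.00, a_TF = 115/460 = 0.25, a_FF = 0/460 = 0.00
I − A =
  [   0.95     0.00    -0.10    -0.20]
  [  -0.25     0.75    -0.05     0.00]
  [  -0.05    -0.45     0.70    -0.25]
  [  -0.20    -0.05    -0.10     1.00]
Compute the cofactors C_ij = (−1)^(i+j)·(3×3 minor ij) of I−A; the adjugate is their transpose:
adj(I−A) = Cᵀ =
  [ 0.483125   0.062250   0.090500   0.119250]
  [ 0.173750   0.602250   0.075500   0.053625]
  [ 0.190625   0.421875   0.680000   0.208125]
  [ 0.124375   0.084750   0.089875   0.462375]
det(I−A) = Σ_j (I−A)_1j·C_1j = (0.95)(0.483125) + (0.00)(0.173750) + (-0.10)(0.190625) + (-0.20)(0.124375) = 0.41503125
(I − A)⁻¹ = adj(I−A) / det(I−A) ≈
  [   1.1641     0.1500     0.2181     0.2873]
  [   0.4186     1.4511     0.1819     0.1292]
  [   0.4593     1.0165     1.6384     0.5015]
  [   0.2997     0.2042     0.2165     1.1141]
x = (I − A)⁻¹ d = adj(I−A)·d / det(I−A), with det(I−A) = 0.41503125:
  x_P = (0.483125·70 + 0.062250·10 + 0.090500·85 + 0.119250·50) / 0.41503125 = 48.09625 / 0.41503125 ≈ 115.89
  x_M = (0.173750·70 + 0.602250·10 + 0.075500·85 + 0.053625·50) / 0.41503125 = 27.28375 / 0.41503125 ≈ 65.74
  x_T = (0.190625·70 + 0.421875·10 + 0.680000·85 + 0.208125·50) / 0.41503125 = 85.76875 / 0.41503125 ≈ 206.66
  x_F = (0.124375·70 + 0.084750·10 + 0.089875·85 + 0.462375·50) / 0.41503125 = 40.311875 / 0.41503125 ≈ 97.13

x_T = 206.66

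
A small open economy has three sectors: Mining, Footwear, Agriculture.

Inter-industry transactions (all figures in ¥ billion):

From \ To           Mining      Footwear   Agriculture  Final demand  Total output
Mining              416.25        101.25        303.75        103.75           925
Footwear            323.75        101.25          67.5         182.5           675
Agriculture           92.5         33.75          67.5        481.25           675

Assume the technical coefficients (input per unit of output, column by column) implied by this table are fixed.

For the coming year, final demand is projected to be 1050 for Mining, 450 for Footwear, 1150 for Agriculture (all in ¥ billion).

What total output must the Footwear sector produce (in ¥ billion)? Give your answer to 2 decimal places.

x_2 = 2439.07

Technical coefficients a_ij = z_ij / X_j:
  a_11 = 416.25/925 = 0.45, a_21 = 323.75/925 = 0.35, a_31 = 92.5/925 = 0.10
  a_12 = 101.25/675 = 0.15, a_22 = 101.25/675 = 0.15, a_32 = 33.75/675 = 0.05
  a_13 = 303.75/675 = 0.45, a_23 = 67.5/675 = 0.10, a_33 = 67.5/675 = 0.10
I − A =
  [   0.55    -0.15    -0.45]
  [  -0.35     0.85    -0.10]
  [  -0.10    -0.05     0.90]
Cofactors of I−A, C_ij = (−1)^(i+j)·(minor ij) (rows/columns in the sector order above):
  C_11 = (0.85)(0.90) − (-0.10)(-0.05) = 0.7600
  C_12 = −[(-0.35)(0.90) − (-0.10)(-0.10)] = 0.3250
  C_13 = (-0.35)(-0.05) − (0.85)(-0.10) = 0.1025
  C_21 = −[(-0.15)(0.90) − (-0.45)(-0.05)] = 0.1575
  C_22 = (0.55)(0.90) − (-0.45)(-0.10) = 0.4500
  C_23 = −[(0.55)(-0.05) − (-0.15)(-0.10)] = 0.0425
  C_31 = (-0.15)(-0.10) − (-0.45)(0.85) = 0.3975
  C_32 = −[(0.55)(-0.10) − (-0.45)(-0.35)] = 0.2125
  C_33 = (0.55)(0.85) − (-0.15)(-0.35) = 0.4150
det(I−A) = Σ_j (I−A)_1j·C_1j = (0.55)(0.7600) + (-0.15)(0.3250) + (-0.45)(0.1025) = 0.323125
adj(I−A) = Cᵀ =
  [ 0.7600   0.1575   0.3975]
  [ 0.3250   0.4500   0.2125]
  [ 0.1025   0.0425   0.4150]
(I − A)⁻¹ = adj(I−A) / det(I−A) ≈
  [   2.3520     0.4874     1.2302]
  [   1.0058     1.3926     0.6576]
  [   0.3172     0.1315     1.2843]
x = (I − A)⁻¹ d = adj(I−A)·d / det(I−A), with det(I−A) = 0.323125:
  x_1 = (0.7600·1050 + 0.1575·450 + 0.3975·1150) / 0.323125 = 1326.00 / 0.323125 ≈ 4103.68
  x_2 = (0.3250·1050 + 0.4500·450 + 0.2125·1150) / 0.323125 = 788.125 / 0.323125 ≈ 2439.07
  x_3 = (0.1025·1050 + 0.0425·450 + 0.4150·1150) / 0.323125 = 604.00 / 0.323125 ≈ 1869.25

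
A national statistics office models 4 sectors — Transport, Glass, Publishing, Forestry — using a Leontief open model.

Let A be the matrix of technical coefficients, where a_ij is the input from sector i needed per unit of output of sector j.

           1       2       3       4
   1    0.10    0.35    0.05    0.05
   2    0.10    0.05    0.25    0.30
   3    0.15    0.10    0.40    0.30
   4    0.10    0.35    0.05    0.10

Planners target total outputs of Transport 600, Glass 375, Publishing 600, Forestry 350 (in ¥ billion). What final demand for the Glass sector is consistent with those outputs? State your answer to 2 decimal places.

d_2 = 41.25

I − A =
  [   0.90    -0.35    -0.05    -0.05]
  [  -0.10     0.95    -0.25    -0.30]
  [  -0.15    -0.10     0.60    -0.30]
  [  -0.10    -0.35    -0.05     0.90]
d = (I − A) x:
  d_1 = (+0.90)·600 + (-0.35)·375 + (-0.05)·600 + (-0.05)·350 = 361.25
  d_2 = (-0.10)·600 + (+0.95)·375 + (-0.25)·600 + (-0.30)·350 = 41.25
  d_3 = (-0.15)·600 + (-0.10)·375 + (+0.60)·600 + (-0.30)·350 = 127.50
  d_4 = (-0.10)·600 + (-0.35)·375 + (-0.05)·600 + (+0.90)·350 = 93.75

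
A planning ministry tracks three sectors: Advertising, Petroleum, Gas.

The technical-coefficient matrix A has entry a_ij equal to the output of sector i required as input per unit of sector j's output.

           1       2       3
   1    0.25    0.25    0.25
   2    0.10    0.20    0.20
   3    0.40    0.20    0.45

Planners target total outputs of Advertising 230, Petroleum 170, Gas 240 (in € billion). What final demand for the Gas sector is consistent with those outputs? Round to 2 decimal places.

I − A =
  [   0.75    -0.25    -0.25]
  [  -0.10     0.80    -0.20]
  [  -0.40    -0.20     0.55]
d = (I − A) x:
  d_1 = (+0.75)·230 + (-0.25)·170 + (-0.25)·240 = 70.00
  d_2 = (-0.10)·230 + (+0.80)·170 + (-0.20)·240 = 65.00
  d_3 = (-0.40)·230 + (-0.20)·170 + (+0.55)·240 = 6.00

d_3 = 6.00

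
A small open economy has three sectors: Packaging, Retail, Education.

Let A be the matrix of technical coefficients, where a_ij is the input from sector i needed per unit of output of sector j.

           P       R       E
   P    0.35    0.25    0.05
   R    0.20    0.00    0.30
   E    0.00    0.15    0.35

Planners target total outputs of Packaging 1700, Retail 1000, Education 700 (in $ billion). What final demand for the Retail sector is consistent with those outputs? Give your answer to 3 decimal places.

I − A =
  [   0.65    -0.25    -0.05]
  [  -0.20     1.00    -0.30]
  [   0.00    -0.15     0.65]
d = (I − A) x:
  d_P = (+0.65)·1700 + (-0.25)·1000 + (-0.05)·700 = 820.000
  d_R = (-0.20)·1700 + (+1.00)·1000 + (-0.30)·700 = 450.000
  d_E = (+0.00)·1700 + (-0.15)·1000 + (+0.65)·700 = 305.000

d_R = 450.000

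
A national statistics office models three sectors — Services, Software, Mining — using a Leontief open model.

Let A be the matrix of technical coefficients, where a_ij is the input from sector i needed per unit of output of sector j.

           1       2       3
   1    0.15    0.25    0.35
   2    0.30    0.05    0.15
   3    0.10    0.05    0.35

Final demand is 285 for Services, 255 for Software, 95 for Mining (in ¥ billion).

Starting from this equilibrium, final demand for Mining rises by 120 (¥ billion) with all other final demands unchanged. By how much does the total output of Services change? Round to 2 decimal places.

Δx_1 = 103.86

I − A =
  [   0.85    -0.25    -0.35]
  [  -0.30     0.95    -0.15]
  [  -0.10    -0.05     0.65]
Cofactors of I−A, C_ij = (−1)^(i+j)·(minor ij) (rows/columns in the sector order above):
  C_11 = (0.95)(0.65) − (-0.15)(-0.05) = 0.6100
  C_12 = −[(-0.30)(0.65) − (-0.15)(-0.10)] = 0.2100
  C_13 = (-0.30)(-0.05) − (0.95)(-0.10) = 0.1100
  C_21 = −[(-0.25)(0.65) − (-0.35)(-0.05)] = 0.1800
  C_22 = (0.85)(0.65) − (-0.35)(-0.10) = 0.5175
  C_23 = −[(0.85)(-0.05) − (-0.25)(-0.10)] = 0.0675
  C_31 = (-0.25)(-0.15) − (-0.35)(0.95) = 0.3700
  C_32 = −[(0.85)(-0.15) − (-0.35)(-0.30)] = 0.2325
  C_33 = (0.85)(0.95) − (-0.25)(-0.30) = 0.7325
det(I−A) = Σ_j (I−A)_1j·C_1j = (0.85)(0.6100) + (-0.25)(0.2100) + (-0.35)(0.1100) = 0.4275
adj(I−A) = Cᵀ =
  [ 0.6100   0.1800   0.3700]
  [ 0.2100   0.5175   0.2325]
  [ 0.1100   0.0675   0.7325]
(I − A)⁻¹ = adj(I−A) / det(I−A) ≈
  [   1.4269     0.4211     0.8655]
  [   0.4912     1.2105     0.5439]
  [   0.2573     0.1579     1.7135]
Δx = (I − A)⁻¹ Δd with Δd having +120 in the Mining component and 0 elsewhere.
So Δx_1 = L_13 · (+120), where L_13 = adj(I−A)_13 / det(I−A) = 0.3700 / 0.4275.
Δx_1 = 0.3700 × (+120) / 0.4275 = 44.40 / 0.4275 ≈ 103.86.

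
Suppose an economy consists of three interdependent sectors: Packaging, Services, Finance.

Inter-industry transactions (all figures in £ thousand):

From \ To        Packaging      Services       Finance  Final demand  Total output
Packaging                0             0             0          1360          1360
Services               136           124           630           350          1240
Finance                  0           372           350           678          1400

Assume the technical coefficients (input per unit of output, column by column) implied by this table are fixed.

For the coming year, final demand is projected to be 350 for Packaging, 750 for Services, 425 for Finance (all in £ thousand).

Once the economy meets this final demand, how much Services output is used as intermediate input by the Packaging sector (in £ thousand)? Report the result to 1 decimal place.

z_SP = 35.0

Technical coefficients a_ij = z_ij / X_j:
  a_PP = 0/1360 = 0.00, a_SP = 136/1360 = 0.10, a_FP = 0/1360 = 0.00
  a_PS = 0/1240 = 0.00, a_SS = 124/1240 = 0.10, a_FS = 372/1240 = 0.30
  a_PF = 0/1400 = 0.00, a_SF = 630/1400 = 0.45, a_FF = 350/1400 = 0.25
I − A =
  [   1.00     0.00     0.00]
  [  -0.10     0.90    -0.45]
  [   0.00    -0.30     0.75]
Cofactors of I−A, C_ij = (−1)^(i+j)·(minor ij) (rows/columns in the sector order above):
  C_11 = (0.90)(0.75) − (-0.45)(-0.30) = 0.5400
  C_12 = −[(-0.10)(0.75) − (-0.45)(0.00)] = 0.0750
  C_13 = (-0.10)(-0.30) − (0.90)(0.00) = 0.0300
  C_21 = −[(0.00)(0.75) − (0.00)(-0.30)] = 0.0000
  C_22 = (1.00)(0.75) − (0.00)(0.00) = 0.7500
  C_23 = −[(1.00)(-0.30) − (0.00)(0.00)] = 0.3000
  C_31 = (0.00)(-0.45) − (0.00)(0.90) = 0.0000
  C_32 = −[(1.00)(-0.45) − (0.00)(-0.10)] = 0.4500
  C_33 = (1.00)(0.90) − (0.00)(-0.10) = 0.9000
det(I−A) = Σ_j (I−A)_1j·C_1j = (1.00)(0.5400) + (0.00)(0.0750) + (0.00)(0.0300) = 0.5400
adj(I−A) = Cᵀ =
  [ 0.5400   0.0000   0.0000]
  [ 0.0750   0.7500   0.4500]
  [ 0.0300   0.3000   0.9000]
(I − A)⁻¹ = adj(I−A) / det(I−A) ≈
  [   1.0000     0.0000     0.0000]
  [   0.1389     1.3889     0.8333]
  [   0.0556     0.5556     1.6667]
First solve x = (I − A)⁻¹ d = adj(I−A)·d / det(I−A); in particular x_P = (0.5400·350 + 0.0000·750 + 0.0000·425) / 0.5400 = 189.00 / 0.5400 = 350.000.
Intermediate flow from S to P: z_SP = a_SP · x_P = 0.10 × 189.00 / 0.5400 = 18.90 / 0.5400 = 35.0.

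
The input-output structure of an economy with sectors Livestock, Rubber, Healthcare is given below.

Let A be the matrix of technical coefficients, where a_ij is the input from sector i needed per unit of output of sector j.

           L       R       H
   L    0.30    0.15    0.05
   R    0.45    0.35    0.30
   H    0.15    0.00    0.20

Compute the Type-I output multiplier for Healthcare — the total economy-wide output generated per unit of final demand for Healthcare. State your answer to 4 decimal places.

m_H = 2.3377

I − A =
  [   0.70    -0.15    -0.05]
  [  -0.45     0.65    -0.30]
  [  -0.15     0.00     0.80]
Cofactors of I−A, C_ij = (−1)^(i+j)·(minor ij) (rows/columns in the sector order above):
  C_11 = (0.65)(0.80) − (-0.30)(0.00) = 0.5200
  C_12 = −[(-0.45)(0.80) − (-0.30)(-0.15)] = 0.4050
  C_13 = (-0.45)(0.00) − (0.65)(-0.15) = 0.0975
  C_21 = −[(-0.15)(0.80) − (-0.05)(0.00)] = 0.1200
  C_22 = (0.70)(0.80) − (-0.05)(-0.15) = 0.5525
  C_23 = −[(0.70)(0.00) − (-0.15)(-0.15)] = 0.0225
  C_31 = (-0.15)(-0.30) − (-0.05)(0.65) = 0.0775
  C_32 = −[(0.70)(-0.30) − (-0.05)(-0.45)] = 0.2325
  C_33 = (0.70)(0.65) − (-0.15)(-0.45) = 0.3875
det(I−A) = Σ_j (I−A)_1j·C_1j = (0.70)(0.5200) + (-0.15)(0.4050) + (-0.05)(0.0975) = 0.298375
adj(I−A) = Cᵀ =
  [ 0.5200   0.1200   0.0775]
  [ 0.4050   0.5525   0.2325]
  [ 0.0975   0.0225   0.3875]
(I − A)⁻¹ = adj(I−A) / det(I−A) ≈
  [   1.74277     0.40218     0.25974]
  [   1.35735     1.85170     0.77922]
  [   0.32677     0.07541     1.29870]
The output multiplier for sector j is the column-j sum of the Leontief inverse (I − A)⁻¹ = adj(I−A) / det(I−A).
Column H of adj(I−A): (0.0775, 0.2325, 0.3875); det(I−A) = 0.298375.
m_H = (0.0775 + 0.2325 + 0.3875) / 0.298375 = 0.6975 / 0.298375 ≈ 2.3377.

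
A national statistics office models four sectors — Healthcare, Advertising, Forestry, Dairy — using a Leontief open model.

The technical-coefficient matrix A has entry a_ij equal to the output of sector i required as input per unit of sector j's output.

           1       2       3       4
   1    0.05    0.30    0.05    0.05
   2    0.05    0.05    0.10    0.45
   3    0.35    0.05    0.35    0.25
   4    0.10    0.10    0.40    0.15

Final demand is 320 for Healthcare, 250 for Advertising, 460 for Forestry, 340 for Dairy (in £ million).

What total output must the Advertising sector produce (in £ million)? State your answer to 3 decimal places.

I − A =
  [   0.95    -0.30    -0.05    -0.05]
  [  -0.05     0.95    -0.10    -0.45]
  [  -0.35    -0.05     0.65    -0.25]
  [  -0.10    -0.10    -0.40     0.85]
Compute the cofactors C_ij = (−1)^(i+j)·(3×3 minor ij) of I−A; the adjugate is their transpose:
adj(I−A) = Cᵀ =
  [ 0.384875   0.143375   0.137125   0.138875]
  [ 0.147125   0.403500   0.256625   0.297750]
  [ 0.296250   0.162375   0.693125   0.307250]
  [ 0.202000   0.140750   0.372500   0.544875]
det(I−A) = Σ_j (I−A)_1j·C_1j = (0.95)(0.384875) + (-0.30)(0.147125) + (-0.05)(0.296250) + (-0.05)(0.202000) = 0.29658125
(I − A)⁻¹ = adj(I−A) / det(I−A) ≈
  [   1.2977     0.4834     0.4624     0.4683]
  [   0.4961     1.3605     0.8653     1.0039]
  [   0.9989     0.5475     2.3370     1.0360]
  [   0.6811     0.4746     1.2560     1.8372]
x = (I − A)⁻¹ d = adj(I−A)·d / det(I−A), with det(I−A) = 0.29658125:
  x_1 = (0.384875·320 + 0.143375·250 + 0.137125·460 + 0.138875·340) / 0.29658125 = 269.29875 / 0.29658125 ≈ 908.010
  x_2 = (0.147125·320 + 0.403500·250 + 0.256625·460 + 0.297750·340) / 0.29658125 = 367.2375 / 0.29658125 ≈ 1238.236
  x_3 = (0.296250·320 + 0.162375·250 + 0.693125·460 + 0.307250·340) / 0.29658125 = 558.69625 / 0.29658125 ≈ 1883.788
  x_4 = (0.202000·320 + 0.140750·250 + 0.372500·460 + 0.544875·340) / 0.29658125 = 456.435 / 0.29658125 ≈ 1538.988

x_2 = 1238.236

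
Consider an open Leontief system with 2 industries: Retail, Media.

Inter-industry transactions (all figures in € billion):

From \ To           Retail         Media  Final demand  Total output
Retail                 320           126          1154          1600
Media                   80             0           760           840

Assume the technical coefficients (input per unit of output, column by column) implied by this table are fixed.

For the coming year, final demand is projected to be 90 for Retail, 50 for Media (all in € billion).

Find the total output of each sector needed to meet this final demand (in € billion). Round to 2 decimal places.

x_R = 123.03, x_M = 56.15

Technical coefficients a_ij = z_ij / X_j:
  a_RR = 320/1600 = 0.20, a_MR = 80/1600 = 0.05
  a_RM = 126/840 = 0.15, a_MM = 0/840 = 0.00
I − A =
  [   0.80    -0.15]
  [  -0.05     1.00]
det(I−A) = (0.80)(1.00) − (-0.15)(-0.05) = 0.7925
adj(I−A) = [[1.00, 0.15], [0.05, 0.80]]
(I − A)⁻¹ = adj(I−A) / det(I−A) ≈
  [   1.2618     0.1893]
  [   0.0631     1.0095]
x = (I − A)⁻¹ d = adj(I−A)·d / det(I−A), with det(I−A) = 0.7925:
  x_R = (1.00·90 + 0.15·50) / 0.7925 = 97.50 / 0.7925 ≈ 123.03
  x_M = (0.05·90 + 0.80·50) / 0.7925 = 44.50 / 0.7925 ≈ 56.15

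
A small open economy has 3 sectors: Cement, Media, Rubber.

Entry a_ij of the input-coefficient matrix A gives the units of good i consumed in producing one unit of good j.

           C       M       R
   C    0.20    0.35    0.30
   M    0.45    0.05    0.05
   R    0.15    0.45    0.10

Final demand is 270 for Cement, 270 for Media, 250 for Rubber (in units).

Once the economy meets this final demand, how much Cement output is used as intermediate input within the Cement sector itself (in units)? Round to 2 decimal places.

z_CC = 201.81

I − A =
  [   0.80    -0.35    -0.30]
  [  -0.45     0.95    -0.05]
  [  -0.15    -0.45     0.90]
Cofactors of I−A, C_ij = (−1)^(i+j)·(minor ij) (rows/columns in the sector order above):
  C_11 = (0.95)(0.90) − (-0.05)(-0.45) = 0.8325
  C_12 = −[(-0.45)(0.90) − (-0.05)(-0.15)] = 0.4125
  C_13 = (-0.45)(-0.45) − (0.95)(-0.15) = 0.3450
  C_21 = −[(-0.35)(0.90) − (-0.30)(-0.45)] = 0.4500
  C_22 = (0.80)(0.90) − (-0.30)(-0.15) = 0.6750
  C_23 = −[(0.80)(-0.45) − (-0.35)(-0.15)] = 0.4125
  C_31 = (-0.35)(-0.05) − (-0.30)(0.95) = 0.3025
  C_32 = −[(0.80)(-0.05) − (-0.30)(-0.45)] = 0.1750
  C_33 = (0.80)(0.95) − (-0.35)(-0.45) = 0.6025
det(I−A) = Σ_j (I−A)_1j·C_1j = (0.80)(0.8325) + (-0.35)(0.4125) + (-0.30)(0.3450) = 0.418125
adj(I−A) = Cᵀ =
  [ 0.8325   0.4500   0.3025]
  [ 0.4125   0.6750   0.1750]
  [ 0.3450   0.4125   0.6025]
(I − A)⁻¹ = adj(I−A) / det(I−A) ≈
  [   1.9910     1.0762     0.7235]
  [   0.9865     1.6143     0.4185]
  [   0.8251     0.9865     1.4410]
First solve x = (I − A)⁻¹ d = adj(I−A)·d / det(I−A); in particular x_C = (0.8325·270 + 0.4500·270 + 0.3025·250) / 0.418125 = 421.90 / 0.418125 ≈ 1009.0284.
Intermediate flow from C to C: z_CC = a_CC · x_C = 0.20 × 421.90 / 0.418125 = 84.38 / 0.418125 ≈ 201.81.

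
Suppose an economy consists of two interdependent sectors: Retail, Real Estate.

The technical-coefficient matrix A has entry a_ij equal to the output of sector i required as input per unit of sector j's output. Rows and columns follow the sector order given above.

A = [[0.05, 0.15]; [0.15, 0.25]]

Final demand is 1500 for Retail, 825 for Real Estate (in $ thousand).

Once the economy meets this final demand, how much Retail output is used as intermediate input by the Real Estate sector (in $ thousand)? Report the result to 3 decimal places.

z_12 = 219.293

I − A =
  [   0.95    -0.15]
  [  -0.15     0.75]
det(I−A) = (0.95)(0.75) − (-0.15)(-0.15) = 0.6900
adj(I−A) = [[0.75, 0.15], [0.15, 0.95]]
(I − A)⁻¹ = adj(I−A) / det(I−A) ≈
  [   1.0870     0.2174]
  [   0.2174     1.3768]
First solve x = (I − A)⁻¹ d = adj(I−A)·d / det(I−A); in particular x_2 = (0.15·1500 + 0.95·825) / 0.6900 = 1008.75 / 0.6900 ≈ 1461.95652.
Intermediate flow from 1 to 2: z_12 = a_12 · x_2 = 0.15 × 1008.75 / 0.6900 = 151.3125 / 0.6900 ≈ 219.293.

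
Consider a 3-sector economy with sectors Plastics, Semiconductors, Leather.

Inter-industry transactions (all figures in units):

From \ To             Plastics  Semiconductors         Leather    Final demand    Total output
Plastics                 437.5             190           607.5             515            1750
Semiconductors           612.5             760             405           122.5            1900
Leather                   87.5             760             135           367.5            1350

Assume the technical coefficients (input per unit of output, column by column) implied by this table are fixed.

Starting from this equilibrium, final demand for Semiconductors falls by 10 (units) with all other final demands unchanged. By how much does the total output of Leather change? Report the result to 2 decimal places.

Technical coefficients a_ij = z_ij / X_j:
  a_11 = 437.5/1750 = 0.25, a_21 = 612.5/1750 = 0.35, a_31 = 87.5/1750 = 0.05
  a_12 = 190/1900 = 0.10, a_22 = 760/1900 = 0.40, a_32 = 760/1900 = 0.40
  a_13 = 607.5/1350 = 0.45, a_23 = 405/1350 = 0.30, a_33 = 135/1350 = 0.10
I − A =
  [   0.75    -0.10    -0.45]
  [  -0.35     0.60    -0.30]
  [  -0.05    -0.40     0.90]
Cofactors of I−A, C_ij = (−1)^(i+j)·(minor ij) (rows/columns in the sector order above):
  C_11 = (0.60)(0.90) − (-0.30)(-0.40) = 0.4200
  C_12 = −[(-0.35)(0.90) − (-0.30)(-0.05)] = 0.3300
  C_13 = (-0.35)(-0.40) − (0.60)(-0.05) = 0.1700
  C_21 = −[(-0.10)(0.90) − (-0.45)(-0.40)] = 0.2700
  C_22 = (0.75)(0.90) − (-0.45)(-0.05) = 0.6525
  C_23 = −[(0.75)(-0.40) − (-0.10)(-0.05)] = 0.3050
  C_31 = (-0.10)(-0.30) − (-0.45)(0.60) = 0.3000
  C_32 = −[(0.75)(-0.30) − (-0.45)(-0.35)] = 0.3825
  C_33 = (0.75)(0.60) − (-0.10)(-0.35) = 0.4150
det(I−A) = Σ_j (I−A)_1j·C_1j = (0.75)(0.4200) + (-0.10)(0.3300) + (-0.45)(0.1700) = 0.2055
adj(I−A) = Cᵀ =
  [ 0.4200   0.2700   0.3000]
  [ 0.3300   0.6525   0.3825]
  [ 0.1700   0.3050   0.4150]
(I − A)⁻¹ = adj(I−A) / det(I−A) ≈
  [   2.0438     1.3139     1.4599]
  [   1.6058     3.1752     1.8613]
  [   0.8273     1.4842     2.0195]
Δx = (I − A)⁻¹ Δd with Δd having -10 in the Semiconductors component and 0 elsewhere.
So Δx_3 = L_32 · (-10), where L_32 = adj(I−A)_32 / det(I−A) = 0.3050 / 0.2055.
Δx_3 = 0.3050 × (-10) / 0.2055 = -3.05 / 0.2055 ≈ -14.84.

Δx_3 = -14.84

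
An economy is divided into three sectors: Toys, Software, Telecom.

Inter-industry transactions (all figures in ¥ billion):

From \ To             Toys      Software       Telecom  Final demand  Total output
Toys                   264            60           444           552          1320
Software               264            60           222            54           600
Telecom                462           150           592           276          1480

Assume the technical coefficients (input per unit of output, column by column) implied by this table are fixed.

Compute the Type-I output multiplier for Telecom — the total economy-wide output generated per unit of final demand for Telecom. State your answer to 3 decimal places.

Technical coefficients a_ij = z_ij / X_j:
  a_11 = 264/1320 = 0.20, a_21 = 264/1320 = 0.20, a_31 = 462/1320 = 0.35
  a_12 = 60/600 = 0.10, a_22 = 60/600 = 0.10, a_32 = 150/600 = 0.25
  a_13 = 444/1480 = 0.30, a_23 = 222/1480 = 0.15, a_33 = 592/1480 = 0.40
I − A =
  [   0.80    -0.10    -0.30]
  [  -0.20     0.90    -0.15]
  [  -0.35    -0.25     0.60]
Cofactors of I−A, C_ij = (−1)^(i+j)·(minor ij) (rows/columns in the sector order above):
  C_11 = (0.90)(0.60) − (-0.15)(-0.25) = 0.5025
  C_12 = −[(-0.20)(0.60) − (-0.15)(-0.35)] = 0.1725
  C_13 = (-0.20)(-0.25) − (0.90)(-0.35) = 0.3650
  C_21 = −[(-0.10)(0.60) − (-0.30)(-0.25)] = 0.1350
  C_22 = (0.80)(0.60) − (-0.30)(-0.35) = 0.3750
  C_23 = −[(0.80)(-0.25) − (-0.10)(-0.35)] = 0.2350
  C_31 = (-0.10)(-0.15) − (-0.30)(0.90) = 0.2850
  C_32 = −[(0.80)(-0.15) − (-0.30)(-0.20)] = 0.1800
  C_33 = (0.80)(0.90) − (-0.10)(-0.20) = 0.7000
det(I−A) = Σ_j (I−A)_1j·C_1j = (0.80)(0.5025) + (-0.10)(0.1725) + (-0.30)(0.3650) = 0.27525
adj(I−A) = Cᵀ =
  [ 0.5025   0.1350   0.2850]
  [ 0.1725   0.3750   0.1800]
  [ 0.3650   0.2350   0.7000]
(I − A)⁻¹ = adj(I−A) / det(I−A) ≈
  [   1.8256     0.4905     1.0354]
  [   0.6267     1.3624     0.6540]
  [   1.3261     0.8538     2.5431]
The output multiplier for sector j is the column-j sum of the Leontief inverse (I − A)⁻¹ = adj(I−A) / det(I−A).
Column 3 of adj(I−A): (0.2850, 0.1800, 0.7000); det(I−A) = 0.27525.
m_3 = (0.2850 + 0.1800 + 0.7000) / 0.27525 = 1.165 / 0.27525 ≈ 4.233.

m_3 = 4.233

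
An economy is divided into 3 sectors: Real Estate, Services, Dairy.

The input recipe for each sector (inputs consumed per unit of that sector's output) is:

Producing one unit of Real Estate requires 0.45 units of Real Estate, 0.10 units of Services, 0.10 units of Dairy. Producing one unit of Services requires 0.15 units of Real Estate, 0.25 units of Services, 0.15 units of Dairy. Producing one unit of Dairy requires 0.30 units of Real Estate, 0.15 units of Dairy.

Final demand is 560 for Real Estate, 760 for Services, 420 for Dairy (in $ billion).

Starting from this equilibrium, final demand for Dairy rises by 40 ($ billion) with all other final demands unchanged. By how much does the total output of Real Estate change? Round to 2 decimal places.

Δx_1 = 28.95

I − A =
  [   0.55    -0.15    -0.30]
  [  -0.10     0.75     0.00]
  [  -0.10    -0.15     0.85]
Cofactors of I−A, C_ij = (−1)^(i+j)·(minor ij) (rows/columns in the sector order above):
  C_11 = (0.75)(0.85) − (0.00)(-0.15) = 0.6375
  C_12 = −[(-0.10)(0.85) − (0.00)(-0.10)] = 0.0850
  C_13 = (-0.10)(-0.15) − (0.75)(-0.10) = 0.0900
  C_21 = −[(-0.15)(0.85) − (-0.30)(-0.15)] = 0.1725
  C_22 = (0.55)(0.85) − (-0.30)(-0.10) = 0.4375
  C_23 = −[(0.55)(-0.15) − (-0.15)(-0.10)] = 0.0975
  C_31 = (-0.15)(0.00) − (-0.30)(0.75) = 0.2250
  C_32 = −[(0.55)(0.00) − (-0.30)(-0.10)] = 0.0300
  C_33 = (0.55)(0.75) − (-0.15)(-0.10) = 0.3975
det(I−A) = Σ_j (I−A)_1j·C_1j = (0.55)(0.6375) + (-0.15)(0.0850) + (-0.30)(0.0900) = 0.310875
adj(I−A) = Cᵀ =
  [ 0.6375   0.1725   0.2250]
  [ 0.0850   0.4375   0.0300]
  [ 0.0900   0.0975   0.3975]
(I − A)⁻¹ = adj(I−A) / det(I−A) ≈
  [   2.0507     0.5549     0.7238]
  [   0.2734     1.4073     0.0965]
  [   0.2895     0.3136     1.2786]
Δx = (I − A)⁻¹ Δd with Δd having +40 in the Dairy component and 0 elsewhere.
So Δx_1 = L_13 · (+40), where L_13 = adj(I−A)_13 / det(I−A) = 0.2250 / 0.310875.
Δx_1 = 0.2250 × (+40) / 0.310875 = 9.00 / 0.310875 ≈ 28.95.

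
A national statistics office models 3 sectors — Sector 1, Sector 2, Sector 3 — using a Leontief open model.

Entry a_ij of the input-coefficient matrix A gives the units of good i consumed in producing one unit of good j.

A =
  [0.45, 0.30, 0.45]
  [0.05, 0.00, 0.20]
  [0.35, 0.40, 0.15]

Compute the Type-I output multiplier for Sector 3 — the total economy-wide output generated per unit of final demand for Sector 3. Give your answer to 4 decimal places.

m_3 = 5.2744

I − A =
  [   0.55    -0.30    -0.45]
  [  -0.05     1.00    -0.20]
  [  -0.35    -0.40     0.85]
Cofactors of I−A, C_ij = (−1)^(i+j)·(minor ij) (rows/columns in the sector order above):
  C_11 = (1.00)(0.85) − (-0.20)(-0.40) = 0.7700
  C_12 = −[(-0.05)(0.85) − (-0.20)(-0.35)] = 0.1125
  C_13 = (-0.05)(-0.40) − (1.00)(-0.35) = 0.3700
  C_21 = −[(-0.30)(0.85) − (-0.45)(-0.40)] = 0.4350
  C_22 = (0.55)(0.85) − (-0.45)(-0.35) = 0.3100
  C_23 = −[(0.55)(-0.40) − (-0.30)(-0.35)] = 0.3250
  C_31 = (-0.30)(-0.20) − (-0.45)(1.00) = 0.5100
  C_32 = −[(0.55)(-0.20) − (-0.45)(-0.05)] = 0.1325
  C_33 = (0.55)(1.00) − (-0.30)(-0.05) = 0.5350
det(I−A) = Σ_j (I−A)_1j·C_1j = (0.55)(0.7700) + (-0.30)(0.1125) + (-0.45)(0.3700) = 0.22325
adj(I−A) = Cᵀ =
  [ 0.7700   0.4350   0.5100]
  [ 0.1125   0.3100   0.1325]
  [ 0.3700   0.3250   0.5350]
(I − A)⁻¹ = adj(I−A) / det(I−A) ≈
  [   3.44905     1.94849     2.28443]
  [   0.50392     1.38858     0.59351]
  [   1.65733     1.45577     2.39642]
The output multiplier for sector j is the column-j sum of the Leontief inverse (I − A)⁻¹ = adj(I−A) / det(I−A).
Column 3 of adj(I−A): (0.5100, 0.1325, 0.5350); det(I−A) = 0.22325.
m_3 = (0.5100 + 0.1325 + 0.5350) / 0.22325 = 1.1775 / 0.22325 ≈ 5.2744.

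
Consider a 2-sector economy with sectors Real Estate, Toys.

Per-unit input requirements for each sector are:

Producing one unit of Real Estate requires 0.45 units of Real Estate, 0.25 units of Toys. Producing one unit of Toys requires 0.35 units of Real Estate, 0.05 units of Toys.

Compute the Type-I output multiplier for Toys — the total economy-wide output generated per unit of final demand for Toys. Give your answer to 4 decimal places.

I − A =
  [   0.55    -0.35]
  [  -0.25     0.95]
det(I−A) = (0.55)(0.95) − (-0.35)(-0.25) = 0.4350
adj(I−A) = [[0.95, 0.35], [0.25, 0.55]]
(I − A)⁻¹ = adj(I−A) / det(I−A) ≈
  [   2.18391     0.80460]
  [   0.57471     1.26437]
The output multiplier for sector j is the column-j sum of the Leontief inverse (I − A)⁻¹ = adj(I−A) / det(I−A).
Column 2 of adj(I−A): (0.35, 0.55); det(I−A) = 0.4350.
m_2 = (0.35 + 0.55) / 0.4350 = 0.90 / 0.4350 ≈ 2.0690.

m_2 = 2.0690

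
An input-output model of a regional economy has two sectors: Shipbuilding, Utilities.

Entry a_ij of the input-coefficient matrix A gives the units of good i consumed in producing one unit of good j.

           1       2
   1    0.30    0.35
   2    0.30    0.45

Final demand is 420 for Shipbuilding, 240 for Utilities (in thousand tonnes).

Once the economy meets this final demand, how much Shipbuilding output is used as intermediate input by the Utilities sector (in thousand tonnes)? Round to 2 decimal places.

I − A =
  [   0.70    -0.35]
  [  -0.30     0.55]
det(I−A) = (0.70)(0.55) − (-0.35)(-0.30) = 0.2800
adj(I−A) = [[0.55, 0.35], [0.30, 0.70]]
(I − A)⁻¹ = adj(I−A) / det(I−A) ≈
  [   1.9643     1.2500]
  [   1.0714     2.5000]
First solve x = (I − A)⁻¹ d = adj(I−A)·d / det(I−A); in particular x_2 = (0.30·420 + 0.70·240) / 0.2800 = 294.00 / 0.2800 = 1050.0000.
Intermediate flow from 1 to 2: z_12 = a_12 · x_2 = 0.35 × 294.00 / 0.2800 = 102.90 / 0.2800 = 367.50.

z_12 = 367.50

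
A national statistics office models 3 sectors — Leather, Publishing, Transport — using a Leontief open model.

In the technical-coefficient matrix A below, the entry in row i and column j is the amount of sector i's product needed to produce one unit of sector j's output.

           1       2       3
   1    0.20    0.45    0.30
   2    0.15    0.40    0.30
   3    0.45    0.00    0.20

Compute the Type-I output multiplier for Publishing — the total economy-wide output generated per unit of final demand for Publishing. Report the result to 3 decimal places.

m_2 = 5.671

I − A =
  [   0.80    -0.45    -0.30]
  [  -0.15     0.60    -0.30]
  [  -0.45     0.00     0.80]
Cofactors of I−A, C_ij = (−1)^(i+j)·(minor ij) (rows/columns in the sector order above):
  C_11 = (0.60)(0.80) − (-0.30)(0.00) = 0.4800
  C_12 = −[(-0.15)(0.80) − (-0.30)(-0.45)] = 0.2550
  C_13 = (-0.15)(0.00) − (0.60)(-0.45) = 0.2700
  C_21 = −[(-0.45)(0.80) − (-0.30)(0.00)] = 0.3600
  C_22 = (0.80)(0.80) − (-0.30)(-0.45) = 0.5050
  C_23 = −[(0.80)(0.00) − (-0.45)(-0.45)] = 0.2025
  C_31 = (-0.45)(-0.30) − (-0.30)(0.60) = 0.3150
  C_32 = −[(0.80)(-0.30) − (-0.30)(-0.15)] = 0.2850
  C_33 = (0.80)(0.60) − (-0.45)(-0.15) = 0.4125
det(I−A) = Σ_j (I−A)_1j·C_1j = (0.80)(0.4800) + (-0.45)(0.2550) + (-0.30)(0.2700) = 0.18825
adj(I−A) = Cᵀ =
  [ 0.4800   0.3600   0.3150]
  [ 0.2550   0.5050   0.2850]
  [ 0.2700   0.2025   0.4125]
(I − A)⁻¹ = adj(I−A) / det(I−A) ≈
  [   2.5498     1.9124     1.6733]
  [   1.3546     2.6826     1.5139]
  [   1.4343     1.0757     2.1912]
The output multiplier for sector j is the column-j sum of the Leontief inverse (I − A)⁻¹ = adj(I−A) / det(I−A).
Column 2 of adj(I−A): (0.3600, 0.5050, 0.2025); det(I−A) = 0.18825.
m_2 = (0.3600 + 0.5050 + 0.2025) / 0.18825 = 1.0675 / 0.18825 ≈ 5.671.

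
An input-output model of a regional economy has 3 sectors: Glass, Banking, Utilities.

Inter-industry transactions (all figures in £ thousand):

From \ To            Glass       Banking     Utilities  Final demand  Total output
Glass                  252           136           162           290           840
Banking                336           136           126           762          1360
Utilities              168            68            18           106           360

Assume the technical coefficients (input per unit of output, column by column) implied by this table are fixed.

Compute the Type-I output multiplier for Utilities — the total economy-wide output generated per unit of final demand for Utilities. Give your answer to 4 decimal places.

m_3 = 3.2244

Technical coefficients a_ij = z_ij / X_j:
  a_11 = 252/840 = 0.30, a_21 = 336/840 = 0.40, a_31 = 168/840 = 0.20
  a_12 = 136/1360 = 0.10, a_22 = 136/1360 = 0.10, a_32 = 68/1360 = 0.05
  a_13 = 162/360 = 0.45, a_23 = 126/360 = 0.35, a_33 = 18/360 = 0.05
I − A =
  [   0.70    -0.10    -0.45]
  [  -0.40     0.90    -0.35]
  [  -0.20    -0.05     0.95]
Cofactors of I−A, C_ij = (−1)^(i+j)·(minor ij) (rows/columns in the sector order above):
  C_11 = (0.90)(0.95) − (-0.35)(-0.05) = 0.8375
  C_12 = −[(-0.40)(0.95) − (-0.35)(-0.20)] = 0.4500
  C_13 = (-0.40)(-0.05) − (0.90)(-0.20) = 0.2000
  C_21 = −[(-0.10)(0.95) − (-0.45)(-0.05)] = 0.1175
  C_22 = (0.70)(0.95) − (-0.45)(-0.20) = 0.5750
  C_23 = −[(0.70)(-0.05) − (-0.10)(-0.20)] = 0.0550
  C_31 = (-0.10)(-0.35) − (-0.45)(0.90) = 0.4400
  C_32 = −[(0.70)(-0.35) − (-0.45)(-0.40)] = 0.4250
  C_33 = (0.70)(0.90) − (-0.10)(-0.40) = 0.5900
det(I−A) = Σ_j (I−A)_1j·C_1j = (0.70)(0.8375) + (-0.10)(0.4500) + (-0.45)(0.2000) = 0.45125
adj(I−A) = Cᵀ =
  [ 0.8375   0.1175   0.4400]
  [ 0.4500   0.5750   0.4250]
  [ 0.2000   0.0550   0.5900]
(I − A)⁻¹ = adj(I−A) / det(I−A) ≈
  [   1.85596     0.26039     0.97507]
  [   0.99723     1.27424     0.94183]
  [   0.44321     0.12188     1.30748]
The output multiplier for sector j is the column-j sum of the Leontief inverse (I − A)⁻¹ = adj(I−A) / det(I−A).
Column 3 of adj(I−A): (0.4400, 0.4250, 0.5900); det(I−A) = 0.45125.
m_3 = (0.4400 + 0.4250 + 0.5900) / 0.45125 = 1.455 / 0.45125 ≈ 3.2244.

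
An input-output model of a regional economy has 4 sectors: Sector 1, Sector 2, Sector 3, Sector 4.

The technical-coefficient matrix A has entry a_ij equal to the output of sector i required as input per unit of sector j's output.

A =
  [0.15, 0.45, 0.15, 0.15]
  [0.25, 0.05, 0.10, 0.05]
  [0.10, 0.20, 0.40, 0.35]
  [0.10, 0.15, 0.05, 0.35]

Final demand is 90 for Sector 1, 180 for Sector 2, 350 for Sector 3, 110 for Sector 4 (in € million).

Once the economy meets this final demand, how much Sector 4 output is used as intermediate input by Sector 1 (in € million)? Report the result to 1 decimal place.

I − A =
  [   0.85    -0.45    -0.15    -0.15]
  [  -0.25     0.95    -0.10    -0.05]
  [  -0.10    -0.20     0.60    -0.35]
  [  -0.10    -0.15    -0.05     0.65]
Compute the cofactors C_ij = (−1)^(i+j)·(3×3 minor ij) of I−A; the adjugate is their transpose:
adj(I−A) = Cᵀ =
  [ 0.330625   0.210000   0.131250   0.163125]
  [ 0.106375   0.291875   0.082875   0.091625]
  [ 0.140875   0.199375   0.423250   0.275750]
  [ 0.086250   0.115000   0.071875   0.373750]
det(I−A) = Σ_j (I−A)_1j·C_1j = (0.85)(0.330625) + (-0.45)(0.106375) + (-0.15)(0.140875) + (-0.15)(0.086250) = 0.19909375
(I − A)⁻¹ = adj(I−A) / det(I−A) ≈
  [   1.6606     1.0548     0.6592     0.8193]
  [   0.5343     1.4660     0.4163     0.4602]
  [   0.7076     1.0014     2.1259     1.3850]
  [   0.4332     0.5776     0.3610     1.8773]
First solve x = (I − A)⁻¹ d = adj(I−A)·d / det(I−A); in particular x_1 = (0.330625·90 + 0.210000·180 + 0.131250·350 + 0.163125·110) / 0.19909375 = 131.4375 / 0.19909375 ≈ 660.179.
Intermediate flow from 4 to 1: z_41 = a_41 · x_1 = 0.10 × 131.4375 / 0.19909375 = 13.14375 / 0.19909375 ≈ 66.0.

z_41 = 66.0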